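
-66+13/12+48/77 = -59407/924 = -64.29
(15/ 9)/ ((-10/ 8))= -4/3 = -1.33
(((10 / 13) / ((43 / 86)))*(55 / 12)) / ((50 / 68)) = 374/39 = 9.59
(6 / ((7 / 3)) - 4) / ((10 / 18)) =-18/7 = -2.57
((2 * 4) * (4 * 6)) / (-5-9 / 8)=-1536/49 = -31.35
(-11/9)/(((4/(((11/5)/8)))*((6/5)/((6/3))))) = -121/864 = -0.14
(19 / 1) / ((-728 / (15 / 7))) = -285/5096 = -0.06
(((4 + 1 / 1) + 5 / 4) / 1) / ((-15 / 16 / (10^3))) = -20000/3 = -6666.67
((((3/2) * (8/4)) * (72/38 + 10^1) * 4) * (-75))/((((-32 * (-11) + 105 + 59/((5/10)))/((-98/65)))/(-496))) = -395474688/28405 = -13922.71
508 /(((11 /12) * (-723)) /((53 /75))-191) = -107696/239317 = -0.45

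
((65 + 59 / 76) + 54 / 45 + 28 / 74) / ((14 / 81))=76707567/196840 = 389.70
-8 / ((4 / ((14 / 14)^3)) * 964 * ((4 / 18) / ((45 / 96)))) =-135/30848 = 0.00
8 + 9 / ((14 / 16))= 128/7 = 18.29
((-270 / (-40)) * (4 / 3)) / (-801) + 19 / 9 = 1682/801 = 2.10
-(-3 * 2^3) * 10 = 240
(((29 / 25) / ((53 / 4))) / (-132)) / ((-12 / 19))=551/524700 = 0.00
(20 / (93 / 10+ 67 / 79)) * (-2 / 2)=-15800/8017 = -1.97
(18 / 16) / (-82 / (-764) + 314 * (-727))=-573/116269540 = 0.00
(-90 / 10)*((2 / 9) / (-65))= 2/65 = 0.03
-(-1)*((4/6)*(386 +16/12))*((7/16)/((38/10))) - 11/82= 829973/28044 = 29.60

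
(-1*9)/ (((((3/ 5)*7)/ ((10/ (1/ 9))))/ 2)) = -2700/7 = -385.71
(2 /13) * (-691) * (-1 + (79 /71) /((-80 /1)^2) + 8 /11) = 941370721/32489600 = 28.97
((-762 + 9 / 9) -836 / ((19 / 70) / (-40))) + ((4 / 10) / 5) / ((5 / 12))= 15304899/125 = 122439.19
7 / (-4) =-7/4 = -1.75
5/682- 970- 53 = -697681/682 = -1022.99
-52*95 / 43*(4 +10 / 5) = -29640/43 = -689.30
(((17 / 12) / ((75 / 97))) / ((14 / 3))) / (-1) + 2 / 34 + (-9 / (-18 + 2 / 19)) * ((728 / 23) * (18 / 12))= 38665561/1642200 = 23.54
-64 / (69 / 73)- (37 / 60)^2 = -5637887/82800 = -68.09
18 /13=1.38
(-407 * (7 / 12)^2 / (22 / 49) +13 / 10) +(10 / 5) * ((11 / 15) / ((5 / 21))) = -2167213/7200 = -301.00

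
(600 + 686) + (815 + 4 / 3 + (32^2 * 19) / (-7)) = -14219/21 = -677.10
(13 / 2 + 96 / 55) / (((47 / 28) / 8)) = 101584/2585 = 39.30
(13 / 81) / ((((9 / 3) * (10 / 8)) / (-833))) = -43316/1215 = -35.65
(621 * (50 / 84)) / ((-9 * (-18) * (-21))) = -575/5292 = -0.11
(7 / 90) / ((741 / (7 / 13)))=49/866970 = 0.00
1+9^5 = 59050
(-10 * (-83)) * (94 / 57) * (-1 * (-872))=68033440/57 = 1193569.12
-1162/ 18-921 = -8870/9 = -985.56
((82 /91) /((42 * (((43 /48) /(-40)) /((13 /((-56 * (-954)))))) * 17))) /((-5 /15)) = 1640/39866547 = 0.00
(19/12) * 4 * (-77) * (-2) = 2926/3 = 975.33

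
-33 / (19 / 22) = -726/19 = -38.21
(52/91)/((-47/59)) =-236/329 = -0.72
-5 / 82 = -0.06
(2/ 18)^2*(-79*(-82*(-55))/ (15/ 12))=-285032/81 = -3518.91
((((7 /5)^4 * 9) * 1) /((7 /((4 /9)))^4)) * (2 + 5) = 1792/455625 = 0.00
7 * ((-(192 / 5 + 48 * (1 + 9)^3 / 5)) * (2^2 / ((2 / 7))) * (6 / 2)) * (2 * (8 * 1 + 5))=-368379648/5 = -73675929.60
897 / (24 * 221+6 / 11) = 0.17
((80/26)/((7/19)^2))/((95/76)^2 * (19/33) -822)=-7624320/276165617 = -0.03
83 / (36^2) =83/1296 = 0.06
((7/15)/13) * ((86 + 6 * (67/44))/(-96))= -1127/31680 = -0.04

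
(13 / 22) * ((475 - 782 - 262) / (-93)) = 7397/2046 = 3.62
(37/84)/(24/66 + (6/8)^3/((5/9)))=32560/83013 = 0.39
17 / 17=1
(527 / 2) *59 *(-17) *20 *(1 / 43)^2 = -2858.74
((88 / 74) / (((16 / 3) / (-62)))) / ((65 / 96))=-49104/2405 = -20.42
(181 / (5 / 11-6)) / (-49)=0.67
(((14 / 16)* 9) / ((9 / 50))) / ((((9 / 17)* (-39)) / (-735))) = 728875/468 = 1557.43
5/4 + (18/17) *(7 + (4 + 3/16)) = 1781/136 = 13.10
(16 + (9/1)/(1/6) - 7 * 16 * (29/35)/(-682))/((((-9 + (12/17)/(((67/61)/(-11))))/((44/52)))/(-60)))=544815592/2458703 = 221.59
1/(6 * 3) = 1/18 = 0.06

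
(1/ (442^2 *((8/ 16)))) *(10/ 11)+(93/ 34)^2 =16078511/2149004 = 7.48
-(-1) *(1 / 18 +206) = 3709/18 = 206.06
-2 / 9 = -0.22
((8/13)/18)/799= 4/93483 = 0.00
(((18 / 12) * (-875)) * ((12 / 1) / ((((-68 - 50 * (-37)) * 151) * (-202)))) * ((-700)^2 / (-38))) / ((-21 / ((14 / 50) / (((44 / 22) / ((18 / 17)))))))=4287500/162560409 = 0.03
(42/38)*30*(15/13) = 38.26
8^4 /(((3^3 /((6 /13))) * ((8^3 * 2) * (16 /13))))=0.06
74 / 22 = 3.36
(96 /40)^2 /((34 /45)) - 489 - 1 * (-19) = -39302/85 = -462.38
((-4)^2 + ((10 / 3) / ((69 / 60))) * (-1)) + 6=1318/69 = 19.10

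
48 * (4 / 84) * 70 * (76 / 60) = 608/3 = 202.67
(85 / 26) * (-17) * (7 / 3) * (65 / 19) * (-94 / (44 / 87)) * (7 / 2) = 482536075/1672 = 288598.13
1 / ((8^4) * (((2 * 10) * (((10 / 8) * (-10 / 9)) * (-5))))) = 9/5120000 = 0.00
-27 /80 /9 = -3/80 = -0.04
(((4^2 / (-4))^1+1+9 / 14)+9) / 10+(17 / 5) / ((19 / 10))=6527/2660 = 2.45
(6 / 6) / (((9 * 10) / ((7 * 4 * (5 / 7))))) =2/9 = 0.22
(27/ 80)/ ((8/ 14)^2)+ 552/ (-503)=-41091/643840 = -0.06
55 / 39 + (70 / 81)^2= 2.16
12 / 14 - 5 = -29/7 = -4.14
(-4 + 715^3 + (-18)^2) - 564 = 365525631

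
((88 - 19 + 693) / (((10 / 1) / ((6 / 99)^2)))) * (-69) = -11684/605 = -19.31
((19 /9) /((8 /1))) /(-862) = -19/62064 = 0.00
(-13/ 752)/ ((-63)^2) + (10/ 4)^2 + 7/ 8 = 21265889/2984688 = 7.12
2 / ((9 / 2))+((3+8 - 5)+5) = 11.44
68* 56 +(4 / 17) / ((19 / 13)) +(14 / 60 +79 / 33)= 135397307/35530 = 3810.79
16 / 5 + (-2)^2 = 36/5 = 7.20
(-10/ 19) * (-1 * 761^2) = 5791210/19 = 304800.53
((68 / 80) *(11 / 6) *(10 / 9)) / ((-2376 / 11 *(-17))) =11/23328 = 0.00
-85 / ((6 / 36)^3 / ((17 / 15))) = -20808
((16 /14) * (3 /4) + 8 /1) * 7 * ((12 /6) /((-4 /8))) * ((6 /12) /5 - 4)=4836/5 = 967.20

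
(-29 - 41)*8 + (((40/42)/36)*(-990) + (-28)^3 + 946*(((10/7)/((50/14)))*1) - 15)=-2328353/105 = -22174.79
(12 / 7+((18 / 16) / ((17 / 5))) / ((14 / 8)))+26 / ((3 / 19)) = 118931/714 = 166.57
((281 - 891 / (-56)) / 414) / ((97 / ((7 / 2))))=16627/642528 = 0.03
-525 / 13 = -40.38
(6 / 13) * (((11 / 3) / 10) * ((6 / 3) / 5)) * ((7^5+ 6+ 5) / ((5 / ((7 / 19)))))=83.89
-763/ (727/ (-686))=523418/727 = 719.97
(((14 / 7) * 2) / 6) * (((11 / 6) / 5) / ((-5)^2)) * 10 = 22/225 = 0.10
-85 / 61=-1.39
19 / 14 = 1.36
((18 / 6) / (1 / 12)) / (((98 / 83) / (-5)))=-152.45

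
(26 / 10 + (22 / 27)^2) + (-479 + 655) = 653417/3645 = 179.26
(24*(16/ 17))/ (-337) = -384/5729 = -0.07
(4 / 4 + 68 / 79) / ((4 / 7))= 1029/316 = 3.26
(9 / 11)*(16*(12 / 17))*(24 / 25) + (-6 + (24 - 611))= -2730803/4675 = -584.13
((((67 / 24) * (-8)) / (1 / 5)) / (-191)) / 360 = 67/41256 = 0.00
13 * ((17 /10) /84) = 221/840 = 0.26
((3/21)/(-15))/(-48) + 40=201601/5040 = 40.00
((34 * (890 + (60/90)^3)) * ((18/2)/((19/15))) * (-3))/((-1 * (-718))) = -6129690/6821 = -898.65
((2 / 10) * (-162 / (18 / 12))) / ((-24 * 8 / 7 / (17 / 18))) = 119/160 = 0.74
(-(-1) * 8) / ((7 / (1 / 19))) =8/133 = 0.06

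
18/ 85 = 0.21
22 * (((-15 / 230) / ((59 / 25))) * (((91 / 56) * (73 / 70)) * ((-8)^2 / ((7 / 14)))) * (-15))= 18790200/9499 = 1978.12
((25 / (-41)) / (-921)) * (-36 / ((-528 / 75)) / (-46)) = -1875/25476088 = 0.00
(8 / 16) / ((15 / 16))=0.53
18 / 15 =6/5 = 1.20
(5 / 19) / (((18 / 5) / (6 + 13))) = 25/18 = 1.39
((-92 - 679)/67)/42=-257/938 = -0.27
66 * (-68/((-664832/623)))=49929/11872 = 4.21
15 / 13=1.15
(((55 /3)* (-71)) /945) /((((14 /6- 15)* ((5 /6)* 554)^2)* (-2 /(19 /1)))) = -781/161130900 = 0.00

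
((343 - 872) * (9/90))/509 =-0.10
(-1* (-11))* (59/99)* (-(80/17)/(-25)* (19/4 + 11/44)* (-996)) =-313408/51 = -6145.25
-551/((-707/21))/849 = 551/28583 = 0.02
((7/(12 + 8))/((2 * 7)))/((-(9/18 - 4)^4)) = -2/12005 = 0.00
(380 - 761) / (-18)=127/6 = 21.17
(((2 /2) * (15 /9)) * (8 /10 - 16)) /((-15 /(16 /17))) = 1216/765 = 1.59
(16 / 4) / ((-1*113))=-4/113 = -0.04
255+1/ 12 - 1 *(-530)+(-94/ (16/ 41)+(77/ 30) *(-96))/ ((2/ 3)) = 13001/240 = 54.17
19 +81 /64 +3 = 1489/64 = 23.27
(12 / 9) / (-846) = -2/1269 = 0.00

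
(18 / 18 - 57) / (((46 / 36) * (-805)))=144/2645 = 0.05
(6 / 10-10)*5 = -47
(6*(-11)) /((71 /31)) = -28.82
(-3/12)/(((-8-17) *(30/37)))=37/3000 = 0.01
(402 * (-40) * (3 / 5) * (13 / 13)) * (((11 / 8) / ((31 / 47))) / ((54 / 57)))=-658141/31 = -21230.35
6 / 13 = 0.46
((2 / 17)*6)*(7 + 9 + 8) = 288/17 = 16.94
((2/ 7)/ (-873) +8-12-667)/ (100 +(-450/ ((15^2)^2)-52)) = -102512075/7331842 = -13.98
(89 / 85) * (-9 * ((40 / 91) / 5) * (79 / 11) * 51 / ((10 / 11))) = -759348/2275 = -333.78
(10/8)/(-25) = -1/20 = -0.05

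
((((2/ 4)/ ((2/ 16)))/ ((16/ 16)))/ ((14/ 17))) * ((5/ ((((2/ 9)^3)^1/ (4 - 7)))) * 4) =-185895/7 = -26556.43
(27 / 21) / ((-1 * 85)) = -0.02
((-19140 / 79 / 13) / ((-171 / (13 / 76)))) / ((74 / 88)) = 70180/3165609 = 0.02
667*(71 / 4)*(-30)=-710355/2 = -355177.50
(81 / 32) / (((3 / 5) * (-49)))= -135/1568 = -0.09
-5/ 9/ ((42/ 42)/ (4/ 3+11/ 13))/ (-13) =425/4563 = 0.09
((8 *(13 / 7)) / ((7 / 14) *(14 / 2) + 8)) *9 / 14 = 936/1127 = 0.83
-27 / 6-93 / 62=-6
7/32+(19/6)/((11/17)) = 5399/1056 = 5.11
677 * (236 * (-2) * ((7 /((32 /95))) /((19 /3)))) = -1048503.75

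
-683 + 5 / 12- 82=-9175/12 = -764.58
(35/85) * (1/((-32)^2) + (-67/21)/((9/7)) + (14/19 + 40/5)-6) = 55447/525312 = 0.11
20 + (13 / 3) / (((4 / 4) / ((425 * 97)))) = 535985/3 = 178661.67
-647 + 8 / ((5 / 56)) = -2787/5 = -557.40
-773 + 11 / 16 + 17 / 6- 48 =-39239/48 = -817.48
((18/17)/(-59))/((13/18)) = -324/13039 = -0.02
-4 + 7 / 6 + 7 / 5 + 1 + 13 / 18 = 13/45 = 0.29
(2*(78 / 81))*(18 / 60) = 26/45 = 0.58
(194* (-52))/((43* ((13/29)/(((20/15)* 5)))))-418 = -504002/129 = -3906.99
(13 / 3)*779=10127/3 = 3375.67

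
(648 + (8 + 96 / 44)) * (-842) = -6096080/11 = -554189.09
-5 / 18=-0.28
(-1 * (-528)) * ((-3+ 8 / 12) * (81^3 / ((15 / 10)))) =-436490208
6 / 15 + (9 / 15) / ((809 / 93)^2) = 1334909/3272405 = 0.41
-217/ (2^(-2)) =-868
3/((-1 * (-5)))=3/5 = 0.60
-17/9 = -1.89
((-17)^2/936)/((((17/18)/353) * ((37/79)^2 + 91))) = 37452241/29603600 = 1.27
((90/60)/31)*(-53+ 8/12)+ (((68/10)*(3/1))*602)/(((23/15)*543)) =3153457/258106 = 12.22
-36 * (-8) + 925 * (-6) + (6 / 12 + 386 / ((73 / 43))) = -734983/146 = -5034.13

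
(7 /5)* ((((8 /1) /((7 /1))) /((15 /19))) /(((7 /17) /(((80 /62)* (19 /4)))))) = 30.17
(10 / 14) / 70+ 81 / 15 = 5.41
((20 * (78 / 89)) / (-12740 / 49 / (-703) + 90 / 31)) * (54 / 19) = 9662328/634837 = 15.22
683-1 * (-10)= 693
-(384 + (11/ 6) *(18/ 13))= -5025/13 = -386.54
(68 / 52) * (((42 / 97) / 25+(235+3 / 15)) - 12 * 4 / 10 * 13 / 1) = 7124394/31525 = 225.99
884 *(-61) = -53924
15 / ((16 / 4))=15/4 = 3.75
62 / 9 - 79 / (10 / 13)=-8623/90 = -95.81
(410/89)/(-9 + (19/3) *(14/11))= -13530/2759 = -4.90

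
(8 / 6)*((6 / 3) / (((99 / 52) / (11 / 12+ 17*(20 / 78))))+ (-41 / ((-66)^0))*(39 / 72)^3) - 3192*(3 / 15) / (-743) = -6893767/15692160 = -0.44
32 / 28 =8/7 = 1.14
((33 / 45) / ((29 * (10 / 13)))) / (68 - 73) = -143/21750 = -0.01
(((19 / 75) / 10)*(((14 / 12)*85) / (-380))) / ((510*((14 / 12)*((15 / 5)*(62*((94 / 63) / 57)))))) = -133/58280000 = 0.00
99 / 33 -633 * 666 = -421575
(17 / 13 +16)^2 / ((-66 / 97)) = -1636875/3718 = -440.26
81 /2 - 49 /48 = 1895/48 = 39.48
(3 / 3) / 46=1/46 = 0.02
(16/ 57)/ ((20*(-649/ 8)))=-32/184965 = 0.00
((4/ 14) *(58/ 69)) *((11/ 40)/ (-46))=-319/222180 = 0.00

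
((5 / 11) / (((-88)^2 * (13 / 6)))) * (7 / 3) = 35/553696 = 0.00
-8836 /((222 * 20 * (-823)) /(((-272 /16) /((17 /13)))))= -28717/913530 = -0.03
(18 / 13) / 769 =18/9997 = 0.00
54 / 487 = 0.11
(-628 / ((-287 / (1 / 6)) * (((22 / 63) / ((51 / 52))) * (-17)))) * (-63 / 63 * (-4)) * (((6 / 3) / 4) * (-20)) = 14130/5863 = 2.41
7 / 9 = 0.78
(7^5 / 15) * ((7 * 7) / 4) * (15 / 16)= 823543/64 = 12867.86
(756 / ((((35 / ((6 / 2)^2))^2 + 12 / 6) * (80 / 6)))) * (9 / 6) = 137781/27740 = 4.97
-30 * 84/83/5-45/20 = -2763/332 = -8.32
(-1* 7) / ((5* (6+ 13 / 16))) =-112/545 = -0.21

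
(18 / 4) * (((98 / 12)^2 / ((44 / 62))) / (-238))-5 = -40553/5984 = -6.78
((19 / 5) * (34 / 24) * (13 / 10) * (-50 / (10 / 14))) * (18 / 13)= -6783/10 = -678.30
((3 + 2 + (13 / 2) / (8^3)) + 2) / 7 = 7181/7168 = 1.00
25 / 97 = 0.26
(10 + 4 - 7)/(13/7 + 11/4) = 196/129 = 1.52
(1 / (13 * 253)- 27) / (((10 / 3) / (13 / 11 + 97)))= -28771848/36179 = -795.26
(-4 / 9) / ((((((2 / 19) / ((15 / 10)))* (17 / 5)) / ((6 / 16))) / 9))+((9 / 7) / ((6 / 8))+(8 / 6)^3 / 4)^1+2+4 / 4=-25187/25704 = -0.98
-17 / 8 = -2.12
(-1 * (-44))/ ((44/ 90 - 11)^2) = 8100/20339 = 0.40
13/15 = 0.87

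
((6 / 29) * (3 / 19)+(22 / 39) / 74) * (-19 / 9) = -32035/376623 = -0.09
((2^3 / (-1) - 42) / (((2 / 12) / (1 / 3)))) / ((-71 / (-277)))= -27700/71 = -390.14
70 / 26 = 35/13 = 2.69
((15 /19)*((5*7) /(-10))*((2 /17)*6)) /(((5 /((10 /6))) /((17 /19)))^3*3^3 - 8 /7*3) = -84966/44185849 = 0.00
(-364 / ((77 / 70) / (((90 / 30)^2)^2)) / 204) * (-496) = 12186720/187 = 65169.63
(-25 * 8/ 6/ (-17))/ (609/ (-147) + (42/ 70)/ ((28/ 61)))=-14000/20247 = -0.69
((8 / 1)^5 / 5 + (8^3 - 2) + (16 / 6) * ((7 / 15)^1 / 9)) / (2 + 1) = 2860814/1215 = 2354.58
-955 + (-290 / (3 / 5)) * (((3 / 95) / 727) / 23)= -303402835/317699 = -955.00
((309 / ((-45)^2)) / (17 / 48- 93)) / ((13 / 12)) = -6592/4335825 = 0.00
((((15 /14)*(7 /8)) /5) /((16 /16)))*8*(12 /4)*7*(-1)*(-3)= 94.50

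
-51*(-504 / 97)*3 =77112/97 = 794.97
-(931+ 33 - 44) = -920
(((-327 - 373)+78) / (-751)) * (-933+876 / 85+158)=-40429378/63835 = -633.34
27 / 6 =9/2 = 4.50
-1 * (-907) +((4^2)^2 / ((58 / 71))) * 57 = 544319/29 = 18769.62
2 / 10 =0.20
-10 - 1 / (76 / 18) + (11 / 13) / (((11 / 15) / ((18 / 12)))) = -2101/247 = -8.51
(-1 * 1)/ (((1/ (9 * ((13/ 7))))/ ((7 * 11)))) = -1287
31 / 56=0.55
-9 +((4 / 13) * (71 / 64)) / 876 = -1639801/182208 = -9.00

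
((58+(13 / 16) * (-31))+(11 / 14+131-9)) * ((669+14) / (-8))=-11902641/896 = -13284.20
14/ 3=4.67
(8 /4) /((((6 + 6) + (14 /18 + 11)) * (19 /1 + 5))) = 3/856 = 0.00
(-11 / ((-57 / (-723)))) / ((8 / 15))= -39765/152 = -261.61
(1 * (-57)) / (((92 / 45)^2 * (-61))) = 115425/516304 = 0.22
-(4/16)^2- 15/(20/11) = -133/16 = -8.31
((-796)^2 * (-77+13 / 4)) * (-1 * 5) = 233645900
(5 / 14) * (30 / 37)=75/259 = 0.29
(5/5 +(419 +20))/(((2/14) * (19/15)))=46200/19 = 2431.58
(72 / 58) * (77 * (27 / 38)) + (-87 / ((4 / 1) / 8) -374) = -264526/551 = -480.08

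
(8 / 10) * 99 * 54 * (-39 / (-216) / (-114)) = -1287/190 = -6.77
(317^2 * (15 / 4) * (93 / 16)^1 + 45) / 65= 28037007/832 = 33698.33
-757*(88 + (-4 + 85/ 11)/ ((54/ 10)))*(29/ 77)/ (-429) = 82609139/1401543 = 58.94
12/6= 2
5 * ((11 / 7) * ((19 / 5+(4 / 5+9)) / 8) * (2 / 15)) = 187/105 = 1.78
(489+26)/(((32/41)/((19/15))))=80237/96 = 835.80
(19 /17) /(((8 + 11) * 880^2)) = 1/13164800 = 0.00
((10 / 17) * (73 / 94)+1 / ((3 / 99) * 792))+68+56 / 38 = 69.97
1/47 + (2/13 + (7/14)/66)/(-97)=153433/7823244 = 0.02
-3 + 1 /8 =-23/8 = -2.88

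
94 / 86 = 47/43 = 1.09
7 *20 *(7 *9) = 8820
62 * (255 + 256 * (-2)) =-15934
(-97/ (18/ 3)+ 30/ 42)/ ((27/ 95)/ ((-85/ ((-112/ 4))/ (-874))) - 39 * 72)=275825/51583392 = 0.01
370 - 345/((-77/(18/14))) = 202535/539 = 375.76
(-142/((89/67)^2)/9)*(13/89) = -8286694/6344721 = -1.31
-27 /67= -0.40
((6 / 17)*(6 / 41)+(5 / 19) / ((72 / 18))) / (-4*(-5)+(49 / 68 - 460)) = -6221/23269509 = 0.00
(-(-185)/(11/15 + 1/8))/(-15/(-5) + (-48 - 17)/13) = -11100/103 = -107.77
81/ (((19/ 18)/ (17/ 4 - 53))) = -142155/38 = -3740.92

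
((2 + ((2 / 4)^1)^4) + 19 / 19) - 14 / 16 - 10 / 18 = 235/144 = 1.63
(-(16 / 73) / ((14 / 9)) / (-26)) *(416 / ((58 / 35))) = 2880/2117 = 1.36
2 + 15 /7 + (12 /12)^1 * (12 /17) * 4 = 829/119 = 6.97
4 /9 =0.44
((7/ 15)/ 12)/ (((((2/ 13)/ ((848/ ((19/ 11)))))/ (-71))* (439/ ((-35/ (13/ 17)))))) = 68960738/75069 = 918.63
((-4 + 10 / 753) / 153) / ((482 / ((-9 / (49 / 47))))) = 70547/151167009 = 0.00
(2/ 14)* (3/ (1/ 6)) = 18/7 = 2.57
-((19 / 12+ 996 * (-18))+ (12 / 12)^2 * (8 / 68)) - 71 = 3642481/204 = 17855.30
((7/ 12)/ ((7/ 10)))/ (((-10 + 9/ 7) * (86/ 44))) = -385/7869 = -0.05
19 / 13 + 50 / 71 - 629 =-578568/923 = -626.83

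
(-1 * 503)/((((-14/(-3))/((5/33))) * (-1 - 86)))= 2515/13398 = 0.19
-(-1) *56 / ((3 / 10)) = 560/3 = 186.67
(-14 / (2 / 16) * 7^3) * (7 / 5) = -53782.40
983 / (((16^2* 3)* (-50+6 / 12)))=-983/38016 = -0.03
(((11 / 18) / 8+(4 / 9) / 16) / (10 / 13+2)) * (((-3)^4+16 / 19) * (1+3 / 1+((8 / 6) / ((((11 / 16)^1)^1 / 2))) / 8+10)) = 24156925/541728 = 44.59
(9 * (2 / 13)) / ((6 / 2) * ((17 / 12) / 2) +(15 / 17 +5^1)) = 272/1573 = 0.17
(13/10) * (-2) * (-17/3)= 221/15 = 14.73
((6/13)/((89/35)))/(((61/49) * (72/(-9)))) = -5145/282308 = -0.02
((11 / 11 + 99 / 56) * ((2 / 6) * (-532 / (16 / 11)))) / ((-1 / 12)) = 32395/8 = 4049.38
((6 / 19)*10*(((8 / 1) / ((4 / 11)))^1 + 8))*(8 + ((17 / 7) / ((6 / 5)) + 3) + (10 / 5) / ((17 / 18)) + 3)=3885900/2261 = 1718.66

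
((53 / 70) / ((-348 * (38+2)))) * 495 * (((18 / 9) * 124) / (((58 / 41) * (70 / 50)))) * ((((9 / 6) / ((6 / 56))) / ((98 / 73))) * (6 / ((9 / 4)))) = -54092489/576926 = -93.76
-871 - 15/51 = -14812/17 = -871.29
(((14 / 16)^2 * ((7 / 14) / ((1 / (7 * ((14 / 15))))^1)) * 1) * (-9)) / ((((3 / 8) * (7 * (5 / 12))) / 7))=-7203/50 = -144.06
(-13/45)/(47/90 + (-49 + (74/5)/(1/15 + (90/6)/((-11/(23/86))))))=109954/37352207 = 0.00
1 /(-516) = -1/516 = 0.00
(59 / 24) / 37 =59/888 = 0.07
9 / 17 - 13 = -212/17 = -12.47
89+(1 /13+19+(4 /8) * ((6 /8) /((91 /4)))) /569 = 89.03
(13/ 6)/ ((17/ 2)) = 13/51 = 0.25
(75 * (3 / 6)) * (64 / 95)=480/19 = 25.26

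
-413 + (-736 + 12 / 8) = -2295/2 = -1147.50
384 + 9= 393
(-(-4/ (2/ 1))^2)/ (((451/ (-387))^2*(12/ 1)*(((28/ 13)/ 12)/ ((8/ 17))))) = -15575976/24204719 = -0.64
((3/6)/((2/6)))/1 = 3/2 = 1.50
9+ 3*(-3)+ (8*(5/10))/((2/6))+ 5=17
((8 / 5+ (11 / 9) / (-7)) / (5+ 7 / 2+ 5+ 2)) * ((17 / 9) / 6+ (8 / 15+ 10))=1.00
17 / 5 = 3.40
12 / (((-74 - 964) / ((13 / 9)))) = -26/1557 = -0.02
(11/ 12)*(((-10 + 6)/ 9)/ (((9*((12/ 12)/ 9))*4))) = -11/108 = -0.10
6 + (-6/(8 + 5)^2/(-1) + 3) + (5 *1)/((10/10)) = 2372/169 = 14.04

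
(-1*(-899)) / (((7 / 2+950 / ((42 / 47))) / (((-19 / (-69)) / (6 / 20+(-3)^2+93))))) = 77140/34000923 = 0.00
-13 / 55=-0.24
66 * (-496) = -32736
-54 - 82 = -136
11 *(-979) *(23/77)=-22517/7 = -3216.71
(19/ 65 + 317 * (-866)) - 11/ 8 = -142752003/520 = -274523.08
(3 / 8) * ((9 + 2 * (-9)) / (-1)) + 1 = 35/8 = 4.38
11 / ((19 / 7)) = 77/19 = 4.05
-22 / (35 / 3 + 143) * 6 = -99/116 = -0.85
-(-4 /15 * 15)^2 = -16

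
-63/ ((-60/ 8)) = 42/5 = 8.40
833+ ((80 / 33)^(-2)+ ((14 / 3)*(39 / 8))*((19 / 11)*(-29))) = -21570421/70400 = -306.40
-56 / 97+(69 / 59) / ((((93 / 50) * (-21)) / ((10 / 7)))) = -16171828/26079711 = -0.62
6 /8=3/4 = 0.75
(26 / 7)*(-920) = -23920/7 = -3417.14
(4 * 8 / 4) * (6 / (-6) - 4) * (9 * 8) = -2880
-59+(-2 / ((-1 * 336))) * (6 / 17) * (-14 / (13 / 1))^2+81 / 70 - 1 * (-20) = -7610087/201110 = -37.84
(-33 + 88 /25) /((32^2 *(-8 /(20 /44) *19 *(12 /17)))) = 1139/9338880 = 0.00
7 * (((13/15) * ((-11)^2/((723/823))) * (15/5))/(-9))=-9062053/32535 = -278.53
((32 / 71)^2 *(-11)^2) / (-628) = -30976/791437 = -0.04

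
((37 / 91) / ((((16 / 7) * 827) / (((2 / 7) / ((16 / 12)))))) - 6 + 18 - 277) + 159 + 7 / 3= -103.67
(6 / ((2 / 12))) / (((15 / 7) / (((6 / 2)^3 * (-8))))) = -18144/5 = -3628.80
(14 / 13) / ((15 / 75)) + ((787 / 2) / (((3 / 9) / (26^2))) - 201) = 10371691/13 = 797822.38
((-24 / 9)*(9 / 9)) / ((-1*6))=0.44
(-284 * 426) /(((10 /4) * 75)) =-80656/125 = -645.25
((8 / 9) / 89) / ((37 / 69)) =184/9879 = 0.02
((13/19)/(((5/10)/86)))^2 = 13849.57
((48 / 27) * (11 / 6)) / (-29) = -88/783 = -0.11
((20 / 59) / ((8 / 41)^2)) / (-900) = -1681/169920 = -0.01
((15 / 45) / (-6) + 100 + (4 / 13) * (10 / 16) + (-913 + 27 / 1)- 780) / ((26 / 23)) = -2106869/1521 = -1385.19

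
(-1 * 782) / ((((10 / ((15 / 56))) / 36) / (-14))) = 10557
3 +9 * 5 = 48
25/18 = 1.39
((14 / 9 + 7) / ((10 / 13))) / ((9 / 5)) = 1001/162 = 6.18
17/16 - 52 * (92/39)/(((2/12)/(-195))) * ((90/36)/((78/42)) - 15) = -31353583/16 = -1959598.94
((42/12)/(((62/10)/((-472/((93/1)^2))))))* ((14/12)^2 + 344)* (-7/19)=179719015/45848349 = 3.92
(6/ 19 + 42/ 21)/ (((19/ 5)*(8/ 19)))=55/38 = 1.45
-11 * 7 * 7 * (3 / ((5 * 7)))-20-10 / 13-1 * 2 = -4483/65 = -68.97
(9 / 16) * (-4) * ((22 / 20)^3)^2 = -15944049/4000000 = -3.99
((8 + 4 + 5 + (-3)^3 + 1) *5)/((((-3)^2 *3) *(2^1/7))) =-35/6 = -5.83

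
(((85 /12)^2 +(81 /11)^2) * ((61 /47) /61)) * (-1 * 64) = -7276036/51183 = -142.16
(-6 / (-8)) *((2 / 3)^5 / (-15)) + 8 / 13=9616/15795 = 0.61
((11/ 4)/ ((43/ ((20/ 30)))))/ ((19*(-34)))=-11/166668 = 0.00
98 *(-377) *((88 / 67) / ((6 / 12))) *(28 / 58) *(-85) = 266826560/67 = 3982485.97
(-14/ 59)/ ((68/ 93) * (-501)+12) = 217/324028 = 0.00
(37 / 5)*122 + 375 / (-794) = 902.33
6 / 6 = 1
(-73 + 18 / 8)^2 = 80089/16 = 5005.56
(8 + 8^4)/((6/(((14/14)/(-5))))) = -684/5 = -136.80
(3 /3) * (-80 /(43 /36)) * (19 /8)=-6840/43 = -159.07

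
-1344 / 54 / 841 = -224/7569 = -0.03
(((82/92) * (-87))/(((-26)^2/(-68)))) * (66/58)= 69003/7774 = 8.88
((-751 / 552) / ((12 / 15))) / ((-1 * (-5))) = -751/2208 = -0.34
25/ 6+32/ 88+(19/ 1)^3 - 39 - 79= 445205/66 = 6745.53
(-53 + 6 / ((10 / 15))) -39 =-83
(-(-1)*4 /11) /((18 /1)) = 2/99 = 0.02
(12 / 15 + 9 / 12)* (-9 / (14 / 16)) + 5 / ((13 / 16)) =-9.79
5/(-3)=-5/3 = -1.67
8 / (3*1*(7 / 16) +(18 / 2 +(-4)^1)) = 128/101 = 1.27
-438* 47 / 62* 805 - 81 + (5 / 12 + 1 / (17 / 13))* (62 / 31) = -845406881/3162 = -267364.60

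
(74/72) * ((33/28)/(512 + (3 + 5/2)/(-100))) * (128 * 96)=20838400/716723 = 29.07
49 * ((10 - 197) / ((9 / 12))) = -36652/3 = -12217.33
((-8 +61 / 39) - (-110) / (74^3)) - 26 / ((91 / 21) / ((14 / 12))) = -106166543/7901868 = -13.44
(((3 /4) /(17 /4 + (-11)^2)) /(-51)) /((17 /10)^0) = -1/8517 = 0.00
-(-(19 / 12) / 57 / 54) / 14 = 1/27216 = 0.00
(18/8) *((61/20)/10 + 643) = 1157949/800 = 1447.44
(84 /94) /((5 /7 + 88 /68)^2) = 594762/2684687 = 0.22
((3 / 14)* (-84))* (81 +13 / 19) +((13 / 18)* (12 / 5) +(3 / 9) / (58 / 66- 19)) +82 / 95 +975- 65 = -19011047/34086 = -557.74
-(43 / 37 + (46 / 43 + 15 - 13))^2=-17.91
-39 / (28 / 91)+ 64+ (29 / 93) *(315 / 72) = -45671/744 = -61.39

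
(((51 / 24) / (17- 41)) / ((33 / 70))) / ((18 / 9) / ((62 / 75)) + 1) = -18445/335808 = -0.05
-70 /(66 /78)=-910/11 = -82.73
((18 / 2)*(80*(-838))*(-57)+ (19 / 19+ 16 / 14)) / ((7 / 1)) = 240740655/49 = 4913074.59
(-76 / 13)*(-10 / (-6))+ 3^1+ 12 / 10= -1081/195 = -5.54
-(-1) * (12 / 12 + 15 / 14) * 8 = 116/7 = 16.57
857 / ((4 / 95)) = 81415/4 = 20353.75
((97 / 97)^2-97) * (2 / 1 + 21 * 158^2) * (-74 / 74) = 50327616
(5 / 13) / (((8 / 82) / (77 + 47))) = 6355/13 = 488.85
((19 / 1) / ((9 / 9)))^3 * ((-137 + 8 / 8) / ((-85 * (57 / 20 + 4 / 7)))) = 1536416/479 = 3207.55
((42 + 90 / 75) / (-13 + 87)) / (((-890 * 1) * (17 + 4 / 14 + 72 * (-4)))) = 378/156005875 = 0.00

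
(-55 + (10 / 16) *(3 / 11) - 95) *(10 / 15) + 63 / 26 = -55749/572 = -97.46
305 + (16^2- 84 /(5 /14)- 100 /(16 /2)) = 3133/10 = 313.30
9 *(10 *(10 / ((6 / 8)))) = 1200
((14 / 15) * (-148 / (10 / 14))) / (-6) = 7252/225 = 32.23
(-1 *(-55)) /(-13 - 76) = -55/89 = -0.62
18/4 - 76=-143/2 = -71.50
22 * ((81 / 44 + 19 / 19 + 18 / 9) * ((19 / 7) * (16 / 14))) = 16188/49 = 330.37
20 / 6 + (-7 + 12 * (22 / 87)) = -55/87 = -0.63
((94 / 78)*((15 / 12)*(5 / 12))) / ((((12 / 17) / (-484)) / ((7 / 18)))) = -16918825/101088 = -167.37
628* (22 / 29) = 13816/29 = 476.41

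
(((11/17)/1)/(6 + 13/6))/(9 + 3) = 11/1666 = 0.01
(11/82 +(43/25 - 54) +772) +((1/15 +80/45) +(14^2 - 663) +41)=5455639/18450 = 295.70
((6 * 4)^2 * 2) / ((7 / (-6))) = -6912/7 = -987.43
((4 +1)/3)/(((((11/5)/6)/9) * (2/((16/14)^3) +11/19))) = 243200/11407 = 21.32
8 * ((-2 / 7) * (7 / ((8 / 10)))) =-20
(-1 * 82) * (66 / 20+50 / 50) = -1763/5 = -352.60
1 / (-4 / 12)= -3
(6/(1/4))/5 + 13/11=329/55 = 5.98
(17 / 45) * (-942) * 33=-58718/5 = -11743.60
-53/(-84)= 53/84 = 0.63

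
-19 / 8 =-2.38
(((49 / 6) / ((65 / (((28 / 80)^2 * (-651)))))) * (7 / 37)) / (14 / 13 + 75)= -3647119/146372000 = -0.02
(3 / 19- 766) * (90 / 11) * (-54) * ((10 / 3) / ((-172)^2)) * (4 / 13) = 58931550/5023733 = 11.73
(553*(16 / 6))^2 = 19571776/9 = 2174641.78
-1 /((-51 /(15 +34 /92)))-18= -41521/2346 = -17.70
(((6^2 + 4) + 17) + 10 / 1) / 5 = 13.40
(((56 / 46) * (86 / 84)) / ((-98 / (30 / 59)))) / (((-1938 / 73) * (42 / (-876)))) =-2291470/451022019 = -0.01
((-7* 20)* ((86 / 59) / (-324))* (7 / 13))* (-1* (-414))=140.41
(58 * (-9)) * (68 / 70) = -17748/35 = -507.09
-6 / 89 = -0.07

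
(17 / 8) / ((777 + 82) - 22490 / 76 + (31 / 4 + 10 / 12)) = 57/15334 = 0.00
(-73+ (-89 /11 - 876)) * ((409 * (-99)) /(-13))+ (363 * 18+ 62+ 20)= -38667560/13 = -2974427.69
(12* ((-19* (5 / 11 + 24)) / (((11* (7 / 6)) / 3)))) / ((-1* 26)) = 551988/11011 = 50.13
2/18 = 1/9 = 0.11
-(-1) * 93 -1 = 92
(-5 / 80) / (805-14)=-1/12656 = 0.00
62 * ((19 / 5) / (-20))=-589/50 = -11.78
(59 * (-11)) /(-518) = 649/518 = 1.25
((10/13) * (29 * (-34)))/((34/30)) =-8700/13 = -669.23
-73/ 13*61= -4453/13 = -342.54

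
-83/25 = -3.32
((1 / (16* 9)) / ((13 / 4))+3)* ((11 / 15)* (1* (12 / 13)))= 3091/1521 = 2.03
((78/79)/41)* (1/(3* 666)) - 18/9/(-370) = 29216/5392935 = 0.01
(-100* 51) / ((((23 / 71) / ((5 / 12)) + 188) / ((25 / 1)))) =-11315625/16754 = -675.40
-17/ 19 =-0.89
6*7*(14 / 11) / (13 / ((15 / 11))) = 8820/1573 = 5.61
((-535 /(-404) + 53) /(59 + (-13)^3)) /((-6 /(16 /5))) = 21947/1619535 = 0.01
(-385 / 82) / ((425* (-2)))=77/13940 = 0.01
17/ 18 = 0.94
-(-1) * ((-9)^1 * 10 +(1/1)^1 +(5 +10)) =-74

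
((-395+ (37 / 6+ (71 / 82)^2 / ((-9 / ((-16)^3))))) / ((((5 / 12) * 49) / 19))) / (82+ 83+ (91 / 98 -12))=-109542676/380368275 = -0.29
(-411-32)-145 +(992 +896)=1300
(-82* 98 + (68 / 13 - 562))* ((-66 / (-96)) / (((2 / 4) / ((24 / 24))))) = -614383/52 = -11815.06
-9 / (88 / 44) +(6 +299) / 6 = 139/3 = 46.33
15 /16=0.94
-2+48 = 46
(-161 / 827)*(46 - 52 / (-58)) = -218960/23983 = -9.13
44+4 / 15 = 44.27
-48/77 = -0.62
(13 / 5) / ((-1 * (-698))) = 13/3490 = 0.00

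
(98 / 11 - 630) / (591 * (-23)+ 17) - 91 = -1697843/18667 = -90.95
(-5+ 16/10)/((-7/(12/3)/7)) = 68/5 = 13.60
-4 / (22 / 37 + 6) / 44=-37/2684 = -0.01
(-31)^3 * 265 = -7894615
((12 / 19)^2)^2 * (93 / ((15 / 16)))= 10285056/651605 = 15.78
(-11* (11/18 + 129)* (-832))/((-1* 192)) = -333619/54 = -6178.13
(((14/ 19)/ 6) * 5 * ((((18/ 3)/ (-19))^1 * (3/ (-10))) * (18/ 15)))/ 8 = 63/7220 = 0.01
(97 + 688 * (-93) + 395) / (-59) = 63492/59 = 1076.14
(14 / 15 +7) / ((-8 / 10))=-119/12 = -9.92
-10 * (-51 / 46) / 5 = 51/23 = 2.22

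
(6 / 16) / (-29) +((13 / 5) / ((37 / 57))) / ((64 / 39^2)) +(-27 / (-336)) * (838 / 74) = 230949483/2403520 = 96.09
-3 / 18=-1/6 = -0.17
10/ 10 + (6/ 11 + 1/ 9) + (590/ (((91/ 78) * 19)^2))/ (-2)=1849616/1751211 = 1.06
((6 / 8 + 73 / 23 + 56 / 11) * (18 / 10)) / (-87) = -27369/146740 = -0.19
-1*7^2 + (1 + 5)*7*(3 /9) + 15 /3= -30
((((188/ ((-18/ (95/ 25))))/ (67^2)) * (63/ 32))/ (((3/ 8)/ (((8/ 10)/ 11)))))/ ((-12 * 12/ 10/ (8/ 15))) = 12502/99992475 = 0.00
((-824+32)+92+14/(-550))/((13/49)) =-2638.56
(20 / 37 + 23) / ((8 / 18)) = 7839/148 = 52.97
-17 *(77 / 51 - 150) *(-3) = -7573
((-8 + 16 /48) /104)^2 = 529/97344 = 0.01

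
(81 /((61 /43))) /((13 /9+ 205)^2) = 282123/210582004 = 0.00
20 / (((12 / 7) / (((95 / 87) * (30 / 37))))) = 33250/3219 = 10.33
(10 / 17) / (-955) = -2/3247 = 0.00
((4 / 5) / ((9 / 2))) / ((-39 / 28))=-224/1755 = -0.13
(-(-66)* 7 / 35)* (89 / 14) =2937/35 = 83.91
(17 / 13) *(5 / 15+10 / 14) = 374/273 = 1.37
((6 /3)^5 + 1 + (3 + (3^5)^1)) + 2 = 281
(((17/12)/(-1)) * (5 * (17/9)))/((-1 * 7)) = 1445/756 = 1.91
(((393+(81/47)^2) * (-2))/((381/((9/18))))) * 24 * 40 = -997.72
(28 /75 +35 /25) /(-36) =-133/2700 = -0.05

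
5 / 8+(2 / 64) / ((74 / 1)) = 1481/2368 = 0.63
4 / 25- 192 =-4796/25 = -191.84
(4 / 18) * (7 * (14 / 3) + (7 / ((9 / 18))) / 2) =238/27 = 8.81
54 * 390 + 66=21126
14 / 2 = 7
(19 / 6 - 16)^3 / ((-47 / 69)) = 3102.91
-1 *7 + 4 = -3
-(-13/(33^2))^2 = -169/1185921 = 0.00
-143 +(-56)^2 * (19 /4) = 14753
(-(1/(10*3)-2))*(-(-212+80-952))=31978/15 = 2131.87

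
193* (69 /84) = 4439/28 = 158.54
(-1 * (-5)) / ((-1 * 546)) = -5/546 = -0.01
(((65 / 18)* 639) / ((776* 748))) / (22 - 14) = 4615/9287168 = 0.00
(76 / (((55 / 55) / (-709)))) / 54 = -26942/27 = -997.85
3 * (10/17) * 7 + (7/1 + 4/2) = 21.35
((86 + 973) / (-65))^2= 1121481/4225 = 265.44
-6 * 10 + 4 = -56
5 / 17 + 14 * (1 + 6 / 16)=1329/68 = 19.54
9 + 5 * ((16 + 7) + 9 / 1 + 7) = 204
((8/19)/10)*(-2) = -8/95 = -0.08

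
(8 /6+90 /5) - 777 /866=47897/2598 = 18.44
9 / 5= 1.80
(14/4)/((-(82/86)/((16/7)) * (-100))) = 86/1025 = 0.08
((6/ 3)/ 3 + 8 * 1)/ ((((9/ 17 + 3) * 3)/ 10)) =221/27 = 8.19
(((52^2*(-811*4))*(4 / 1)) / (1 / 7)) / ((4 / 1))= -61402432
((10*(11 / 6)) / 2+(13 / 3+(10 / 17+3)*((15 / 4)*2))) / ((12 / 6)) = 687/34 = 20.21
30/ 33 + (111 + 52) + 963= 12396/11 = 1126.91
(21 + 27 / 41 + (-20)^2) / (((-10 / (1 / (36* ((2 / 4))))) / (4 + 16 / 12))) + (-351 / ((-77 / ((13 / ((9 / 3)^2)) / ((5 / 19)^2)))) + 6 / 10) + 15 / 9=180817579/2130975 = 84.85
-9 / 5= -1.80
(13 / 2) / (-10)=-13/20 = -0.65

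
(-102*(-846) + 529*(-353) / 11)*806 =614554850/11 = 55868622.73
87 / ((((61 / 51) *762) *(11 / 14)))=10353/85217 = 0.12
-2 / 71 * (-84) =168/71 = 2.37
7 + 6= 13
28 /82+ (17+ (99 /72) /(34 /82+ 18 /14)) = 2905181/160064 = 18.15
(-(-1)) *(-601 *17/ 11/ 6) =-10217/66 = -154.80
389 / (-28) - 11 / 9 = -3809/252 = -15.12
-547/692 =-0.79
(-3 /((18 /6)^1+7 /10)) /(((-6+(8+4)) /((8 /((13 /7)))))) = -280/481 = -0.58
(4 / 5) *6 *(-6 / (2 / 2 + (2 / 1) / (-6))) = -43.20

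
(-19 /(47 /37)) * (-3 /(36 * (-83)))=-703/46812 = -0.02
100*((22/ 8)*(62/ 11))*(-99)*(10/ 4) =-383625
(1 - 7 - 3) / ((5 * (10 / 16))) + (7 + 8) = 303/25 = 12.12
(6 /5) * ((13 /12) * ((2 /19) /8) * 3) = 39/760 = 0.05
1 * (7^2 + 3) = 52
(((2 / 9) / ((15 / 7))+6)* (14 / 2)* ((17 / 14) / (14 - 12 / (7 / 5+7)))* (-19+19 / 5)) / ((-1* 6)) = 232883/22275 = 10.45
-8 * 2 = -16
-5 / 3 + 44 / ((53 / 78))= 10031/159 = 63.09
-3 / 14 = -0.21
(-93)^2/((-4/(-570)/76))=93668670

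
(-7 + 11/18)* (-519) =19895/6 = 3315.83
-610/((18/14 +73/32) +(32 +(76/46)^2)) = -15.93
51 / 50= 1.02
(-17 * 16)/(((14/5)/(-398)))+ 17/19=5142279/133 = 38663.75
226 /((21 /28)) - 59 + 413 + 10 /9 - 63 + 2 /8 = 21373/36 = 593.69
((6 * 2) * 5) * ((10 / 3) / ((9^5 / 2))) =400/59049 = 0.01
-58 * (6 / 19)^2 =-2088/361 = -5.78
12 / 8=1.50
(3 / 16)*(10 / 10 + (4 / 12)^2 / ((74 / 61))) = 727/3552 = 0.20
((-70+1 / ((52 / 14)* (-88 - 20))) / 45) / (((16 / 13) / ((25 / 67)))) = -982835/2083968 = -0.47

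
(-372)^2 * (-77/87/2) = -1775928/29 = -61238.90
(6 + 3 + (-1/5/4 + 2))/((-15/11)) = -803/100 = -8.03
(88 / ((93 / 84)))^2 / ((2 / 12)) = 36427776/961 = 37906.11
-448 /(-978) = 224/489 = 0.46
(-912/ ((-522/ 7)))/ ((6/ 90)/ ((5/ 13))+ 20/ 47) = 1250200/61219 = 20.42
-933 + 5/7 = -6526/7 = -932.29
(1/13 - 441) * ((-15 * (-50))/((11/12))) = -51588000/143 = -360755.24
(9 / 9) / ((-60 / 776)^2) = 37636/225 = 167.27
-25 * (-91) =2275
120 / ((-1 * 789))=-40/263 = -0.15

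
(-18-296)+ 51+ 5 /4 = -1047/4 = -261.75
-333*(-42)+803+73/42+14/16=2484991/168 = 14791.61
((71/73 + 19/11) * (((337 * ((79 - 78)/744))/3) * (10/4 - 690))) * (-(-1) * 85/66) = -970349375/2688444 = -360.93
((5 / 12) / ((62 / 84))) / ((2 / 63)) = 17.78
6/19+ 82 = 1564/19 = 82.32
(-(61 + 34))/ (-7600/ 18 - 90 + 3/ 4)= 3420/18413 = 0.19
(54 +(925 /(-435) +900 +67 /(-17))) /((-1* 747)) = -1.27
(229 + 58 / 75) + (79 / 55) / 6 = 126507/550 = 230.01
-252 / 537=-84/179 = -0.47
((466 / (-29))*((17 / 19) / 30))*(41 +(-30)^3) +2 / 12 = 71190651/5510 = 12920.26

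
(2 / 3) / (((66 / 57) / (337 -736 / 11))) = 56449/363 = 155.51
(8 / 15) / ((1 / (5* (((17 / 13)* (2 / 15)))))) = 272/585 = 0.46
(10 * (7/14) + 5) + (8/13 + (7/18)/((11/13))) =28507/2574 = 11.07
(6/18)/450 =1/1350 = 0.00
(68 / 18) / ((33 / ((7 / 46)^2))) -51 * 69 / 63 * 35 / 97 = -614231029/30479922 = -20.15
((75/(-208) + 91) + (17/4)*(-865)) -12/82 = -30579335/8528 = -3585.76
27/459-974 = -16557/17 = -973.94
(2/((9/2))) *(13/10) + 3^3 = 27.58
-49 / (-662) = 49/662 = 0.07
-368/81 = -4.54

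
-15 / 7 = -2.14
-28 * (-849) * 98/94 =1164828/47 = 24783.57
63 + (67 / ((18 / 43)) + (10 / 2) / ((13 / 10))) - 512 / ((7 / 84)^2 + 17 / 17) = -9553577/33930 = -281.57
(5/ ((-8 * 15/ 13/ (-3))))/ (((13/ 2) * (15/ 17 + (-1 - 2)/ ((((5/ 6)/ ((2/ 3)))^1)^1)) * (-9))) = 0.02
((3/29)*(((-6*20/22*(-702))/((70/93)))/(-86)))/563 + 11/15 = 585832057/810880455 = 0.72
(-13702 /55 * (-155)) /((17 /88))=199888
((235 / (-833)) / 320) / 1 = -47/53312 = 0.00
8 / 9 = 0.89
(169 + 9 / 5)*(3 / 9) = 854/15 = 56.93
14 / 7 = 2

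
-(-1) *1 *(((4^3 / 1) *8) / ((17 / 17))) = 512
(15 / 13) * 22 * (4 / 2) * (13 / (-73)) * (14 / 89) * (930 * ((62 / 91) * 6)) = -456667200/84461 = -5406.84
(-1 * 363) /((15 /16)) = -1936/5 = -387.20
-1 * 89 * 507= -45123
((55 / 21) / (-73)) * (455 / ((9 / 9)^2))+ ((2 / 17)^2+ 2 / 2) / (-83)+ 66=260890406/5253153 = 49.66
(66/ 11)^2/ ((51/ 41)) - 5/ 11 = 5327/187 = 28.49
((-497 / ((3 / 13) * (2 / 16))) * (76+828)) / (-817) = 46725952/2451 = 19064.04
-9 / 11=-0.82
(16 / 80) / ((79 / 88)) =88/395 = 0.22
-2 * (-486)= 972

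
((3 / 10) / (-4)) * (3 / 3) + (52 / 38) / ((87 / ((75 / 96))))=-8293/132240 = -0.06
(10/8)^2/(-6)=-25/96 = -0.26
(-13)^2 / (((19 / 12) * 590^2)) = 507/1653475 = 0.00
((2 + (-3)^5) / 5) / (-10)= 241/50 = 4.82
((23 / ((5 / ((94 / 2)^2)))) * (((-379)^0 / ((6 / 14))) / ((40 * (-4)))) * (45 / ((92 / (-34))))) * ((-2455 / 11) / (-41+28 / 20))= 645348305/46464 = 13889.21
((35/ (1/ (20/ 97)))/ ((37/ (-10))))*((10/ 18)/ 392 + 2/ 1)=-882625/226107 = -3.90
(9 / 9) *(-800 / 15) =-160/3 = -53.33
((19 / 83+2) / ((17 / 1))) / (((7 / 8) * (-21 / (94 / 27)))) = -139120/5600259 = -0.02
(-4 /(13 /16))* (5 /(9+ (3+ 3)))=-64/39 = -1.64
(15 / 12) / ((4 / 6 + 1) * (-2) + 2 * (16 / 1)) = 15/344 = 0.04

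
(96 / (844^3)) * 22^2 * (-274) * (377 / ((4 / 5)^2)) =-12.47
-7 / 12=-0.58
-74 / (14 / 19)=-100.43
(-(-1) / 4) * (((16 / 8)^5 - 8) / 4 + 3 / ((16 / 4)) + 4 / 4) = 1.94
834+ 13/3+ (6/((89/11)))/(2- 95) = 6938819/8277 = 838.33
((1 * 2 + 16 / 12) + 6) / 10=14/15 = 0.93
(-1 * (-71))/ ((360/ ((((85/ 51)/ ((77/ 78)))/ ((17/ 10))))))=4615/23562 = 0.20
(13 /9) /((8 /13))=169/72 = 2.35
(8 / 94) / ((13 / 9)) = 36/611 = 0.06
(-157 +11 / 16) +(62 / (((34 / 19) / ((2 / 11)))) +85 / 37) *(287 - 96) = 164469517/110704 = 1485.67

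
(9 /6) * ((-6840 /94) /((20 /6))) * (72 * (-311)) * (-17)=-585841896/47 = -12464721.19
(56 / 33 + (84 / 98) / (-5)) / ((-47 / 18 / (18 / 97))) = -190296/1755215 = -0.11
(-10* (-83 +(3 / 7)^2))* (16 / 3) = 649280/147 = 4416.87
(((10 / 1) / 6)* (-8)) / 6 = -20/9 = -2.22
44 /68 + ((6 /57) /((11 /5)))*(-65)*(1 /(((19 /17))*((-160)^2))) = 22360915/34563584 = 0.65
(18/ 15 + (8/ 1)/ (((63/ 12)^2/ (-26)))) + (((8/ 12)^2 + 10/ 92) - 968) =-10974651/11270 = -973.79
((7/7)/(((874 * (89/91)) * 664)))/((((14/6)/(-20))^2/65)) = 190125/22596833 = 0.01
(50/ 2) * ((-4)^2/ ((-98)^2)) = 100/2401 = 0.04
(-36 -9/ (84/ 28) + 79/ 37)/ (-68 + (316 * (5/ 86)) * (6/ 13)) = 190619/307766 = 0.62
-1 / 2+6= 11/2 = 5.50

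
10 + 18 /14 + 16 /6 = 293/21 = 13.95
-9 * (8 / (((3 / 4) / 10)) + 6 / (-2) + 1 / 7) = -6540/7 = -934.29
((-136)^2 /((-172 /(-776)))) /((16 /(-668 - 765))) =-321370312/43 = -7473728.19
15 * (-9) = -135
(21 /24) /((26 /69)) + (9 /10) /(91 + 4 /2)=75177/32240 = 2.33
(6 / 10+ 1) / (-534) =-4/1335 = 0.00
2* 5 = 10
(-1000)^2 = 1000000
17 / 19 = 0.89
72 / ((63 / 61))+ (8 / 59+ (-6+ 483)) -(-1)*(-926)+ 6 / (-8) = -627595/1652 = -379.90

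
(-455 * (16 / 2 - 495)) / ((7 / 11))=348205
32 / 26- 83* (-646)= 697050/13 = 53619.23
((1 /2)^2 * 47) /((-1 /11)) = -129.25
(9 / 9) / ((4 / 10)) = 5/2 = 2.50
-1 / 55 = -0.02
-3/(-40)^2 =-3/1600 = 0.00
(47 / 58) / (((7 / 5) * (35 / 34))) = 799/1421 = 0.56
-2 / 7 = -0.29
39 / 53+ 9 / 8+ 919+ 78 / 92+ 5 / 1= 9037263/9752 = 926.71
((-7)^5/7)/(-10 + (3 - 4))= 2401/11 = 218.27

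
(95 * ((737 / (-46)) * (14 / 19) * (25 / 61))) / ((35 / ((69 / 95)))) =-11055/1159 = -9.54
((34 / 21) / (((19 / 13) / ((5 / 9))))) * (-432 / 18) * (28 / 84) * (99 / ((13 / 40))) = -598400/399 = -1499.75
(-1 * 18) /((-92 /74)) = 14.48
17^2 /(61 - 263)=-289/202 = -1.43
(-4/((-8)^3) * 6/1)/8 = 3/512 = 0.01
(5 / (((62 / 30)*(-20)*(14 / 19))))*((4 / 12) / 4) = -95/6944 = -0.01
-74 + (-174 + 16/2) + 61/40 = -9539/40 = -238.48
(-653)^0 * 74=74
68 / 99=0.69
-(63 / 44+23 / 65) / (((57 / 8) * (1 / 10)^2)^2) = -163424000/464607 = -351.75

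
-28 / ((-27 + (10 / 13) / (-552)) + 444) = -100464/1496191 = -0.07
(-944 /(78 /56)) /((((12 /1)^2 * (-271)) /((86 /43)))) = 3304/95121 = 0.03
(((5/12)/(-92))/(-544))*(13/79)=65/47445504 = 0.00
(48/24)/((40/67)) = 67/20 = 3.35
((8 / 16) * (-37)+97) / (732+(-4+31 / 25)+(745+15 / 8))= 0.05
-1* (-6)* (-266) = -1596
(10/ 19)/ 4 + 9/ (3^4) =83/342 = 0.24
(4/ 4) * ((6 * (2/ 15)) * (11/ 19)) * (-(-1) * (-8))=-352/95 = -3.71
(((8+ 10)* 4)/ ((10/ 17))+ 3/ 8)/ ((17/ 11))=54021/680 = 79.44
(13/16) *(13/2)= 169/32 = 5.28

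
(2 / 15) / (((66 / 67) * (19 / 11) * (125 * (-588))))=-67/62842500 = 0.00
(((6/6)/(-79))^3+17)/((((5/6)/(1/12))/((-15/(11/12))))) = -150869916/5423429 = -27.82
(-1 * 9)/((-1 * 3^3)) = 1/3 = 0.33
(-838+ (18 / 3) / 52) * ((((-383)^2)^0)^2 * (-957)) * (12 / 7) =125089470/91 = 1374609.56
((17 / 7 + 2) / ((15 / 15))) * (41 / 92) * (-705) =-896055/644 = -1391.39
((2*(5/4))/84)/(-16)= -5/2688 = 0.00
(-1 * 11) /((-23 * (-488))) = -11/11224 = 0.00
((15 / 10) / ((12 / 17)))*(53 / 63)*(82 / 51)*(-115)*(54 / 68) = -249895/952 = -262.49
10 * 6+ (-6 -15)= 39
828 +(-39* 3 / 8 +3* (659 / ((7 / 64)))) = 1057773/56 = 18888.80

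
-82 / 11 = -7.45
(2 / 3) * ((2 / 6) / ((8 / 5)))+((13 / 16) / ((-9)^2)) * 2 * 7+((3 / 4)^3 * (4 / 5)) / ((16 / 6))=21041/51840 = 0.41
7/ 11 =0.64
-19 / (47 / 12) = -228/47 = -4.85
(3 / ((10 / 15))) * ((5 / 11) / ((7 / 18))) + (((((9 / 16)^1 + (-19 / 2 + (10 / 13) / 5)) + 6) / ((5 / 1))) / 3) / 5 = 2091139/400400 = 5.22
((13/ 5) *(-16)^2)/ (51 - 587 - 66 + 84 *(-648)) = -1664/137585 = -0.01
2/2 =1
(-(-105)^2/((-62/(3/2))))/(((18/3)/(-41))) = -452025/248 = -1822.68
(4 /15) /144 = 1/540 = 0.00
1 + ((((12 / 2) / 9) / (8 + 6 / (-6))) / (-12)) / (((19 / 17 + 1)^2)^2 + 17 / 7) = 237105521/237189042 = 1.00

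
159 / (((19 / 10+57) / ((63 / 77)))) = 14310/6479 = 2.21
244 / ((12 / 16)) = 976/3 = 325.33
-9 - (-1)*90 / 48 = -57/8 = -7.12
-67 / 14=-4.79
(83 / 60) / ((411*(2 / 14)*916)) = 581/22588560 = 0.00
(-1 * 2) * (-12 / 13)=24/13 = 1.85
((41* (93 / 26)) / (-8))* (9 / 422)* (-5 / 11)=171585/965536 = 0.18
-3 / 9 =-1/3 = -0.33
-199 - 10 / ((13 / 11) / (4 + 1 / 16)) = -1867/8 = -233.38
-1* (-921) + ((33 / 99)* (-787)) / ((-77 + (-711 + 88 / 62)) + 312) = 40673653/44136 = 921.55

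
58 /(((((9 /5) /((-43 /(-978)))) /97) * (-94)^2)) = 604795/38887236 = 0.02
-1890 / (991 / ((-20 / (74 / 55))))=1039500/36667 = 28.35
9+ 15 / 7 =78/7 = 11.14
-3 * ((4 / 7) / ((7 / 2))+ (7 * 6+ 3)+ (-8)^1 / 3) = -6247/49 = -127.49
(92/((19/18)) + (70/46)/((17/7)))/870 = 652151/6463230 = 0.10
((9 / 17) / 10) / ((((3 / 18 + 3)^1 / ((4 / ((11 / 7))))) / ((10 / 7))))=216/3553 = 0.06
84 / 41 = 2.05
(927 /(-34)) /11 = -927/374 = -2.48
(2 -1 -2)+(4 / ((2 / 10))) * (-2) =-41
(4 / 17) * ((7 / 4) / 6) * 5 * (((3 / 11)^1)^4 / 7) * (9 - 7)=135/248897 = 0.00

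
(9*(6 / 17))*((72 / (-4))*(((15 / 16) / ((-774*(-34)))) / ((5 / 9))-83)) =943585767/198832 = 4745.64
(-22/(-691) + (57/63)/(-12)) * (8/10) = -1517/43533 = -0.03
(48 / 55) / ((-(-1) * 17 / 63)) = 3024/935 = 3.23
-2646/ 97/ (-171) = 294/1843 = 0.16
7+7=14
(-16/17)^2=256/289 = 0.89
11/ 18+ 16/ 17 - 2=-0.45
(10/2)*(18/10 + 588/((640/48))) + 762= 1983/2 = 991.50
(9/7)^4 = 6561/2401 = 2.73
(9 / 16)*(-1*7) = -63/16 = -3.94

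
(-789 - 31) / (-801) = 820/801 = 1.02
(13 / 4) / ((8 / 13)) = 169/32 = 5.28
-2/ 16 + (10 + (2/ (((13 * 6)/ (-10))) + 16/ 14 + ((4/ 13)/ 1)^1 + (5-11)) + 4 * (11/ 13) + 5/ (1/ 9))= 116743/2184 = 53.45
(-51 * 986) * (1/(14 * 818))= -25143/5726 = -4.39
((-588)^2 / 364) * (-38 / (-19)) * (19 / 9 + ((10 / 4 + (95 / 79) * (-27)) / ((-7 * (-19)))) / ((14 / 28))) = 61551056/19513 = 3154.36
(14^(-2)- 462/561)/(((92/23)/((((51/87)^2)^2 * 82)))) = -549307791/277254152 = -1.98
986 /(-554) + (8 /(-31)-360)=-3108819/8587 = -362.04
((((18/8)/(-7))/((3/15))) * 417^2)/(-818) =7825005/22904 = 341.64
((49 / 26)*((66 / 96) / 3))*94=25333/624 = 40.60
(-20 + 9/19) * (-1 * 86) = 1679.26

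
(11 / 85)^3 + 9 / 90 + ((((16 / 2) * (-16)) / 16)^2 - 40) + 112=167167487/1228250 = 136.10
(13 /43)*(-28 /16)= -91/172 = -0.53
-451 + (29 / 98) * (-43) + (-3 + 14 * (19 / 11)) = -477061/1078 = -442.54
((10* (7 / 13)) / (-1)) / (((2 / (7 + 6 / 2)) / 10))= -3500/13 = -269.23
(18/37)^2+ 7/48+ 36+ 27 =4164991/65712 = 63.38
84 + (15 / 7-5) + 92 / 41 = 23932/287 = 83.39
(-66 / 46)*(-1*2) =2.87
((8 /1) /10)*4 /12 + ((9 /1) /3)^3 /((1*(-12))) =-119/60 = -1.98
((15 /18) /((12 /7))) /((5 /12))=7/6 = 1.17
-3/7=-0.43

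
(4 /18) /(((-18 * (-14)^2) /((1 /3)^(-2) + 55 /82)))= -793/1301832 = 0.00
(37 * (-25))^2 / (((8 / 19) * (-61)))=-16256875/488 = -33313.27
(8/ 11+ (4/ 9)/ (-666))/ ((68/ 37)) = 11977/30294 = 0.40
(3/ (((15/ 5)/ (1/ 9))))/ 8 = 1/72 = 0.01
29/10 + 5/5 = 39/10 = 3.90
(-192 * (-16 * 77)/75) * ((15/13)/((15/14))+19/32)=342496/65 = 5269.17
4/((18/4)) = 8/9 = 0.89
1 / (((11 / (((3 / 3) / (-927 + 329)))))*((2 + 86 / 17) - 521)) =17/57471986 = 0.00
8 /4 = 2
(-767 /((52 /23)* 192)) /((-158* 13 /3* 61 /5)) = 6785/32075264 = 0.00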